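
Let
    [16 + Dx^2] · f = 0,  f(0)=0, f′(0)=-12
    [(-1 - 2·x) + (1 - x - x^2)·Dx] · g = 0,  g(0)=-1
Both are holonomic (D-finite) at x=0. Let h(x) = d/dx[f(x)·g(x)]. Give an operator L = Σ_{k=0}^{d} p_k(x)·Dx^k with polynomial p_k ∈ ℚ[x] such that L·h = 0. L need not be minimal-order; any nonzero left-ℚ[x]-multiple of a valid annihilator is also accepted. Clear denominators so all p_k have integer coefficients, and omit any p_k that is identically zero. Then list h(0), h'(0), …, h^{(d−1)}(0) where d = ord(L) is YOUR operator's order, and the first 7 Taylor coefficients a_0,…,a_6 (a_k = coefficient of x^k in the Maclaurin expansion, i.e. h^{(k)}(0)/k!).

f: a_k = 0, -12, 0, 32, 0, -128/5, 0, …
g: a_k = -1, -1, -2, -3, -5, -8, -13, …
h₀=f·g: eliminate ⇒ L₀, order ≤ 2·1.
Differentiate: ansatz ord ≤ ord L₀ ⇒ L.
L = (54 - 256·x - 128·x^2 + 256·x^3 + 128·x^4) + (-13 - 10·x + 48·x^2 + 32·x^3)·Dx + (7 - 15·x - 7·x^2 + 16·x^3 + 8·x^4)·Dx^2  (order 2).
h: a_k = 12, 24, -24, 16, 108, 768/5, 3932/15, …
ICs: h(0) = 12, h′(0) = 24.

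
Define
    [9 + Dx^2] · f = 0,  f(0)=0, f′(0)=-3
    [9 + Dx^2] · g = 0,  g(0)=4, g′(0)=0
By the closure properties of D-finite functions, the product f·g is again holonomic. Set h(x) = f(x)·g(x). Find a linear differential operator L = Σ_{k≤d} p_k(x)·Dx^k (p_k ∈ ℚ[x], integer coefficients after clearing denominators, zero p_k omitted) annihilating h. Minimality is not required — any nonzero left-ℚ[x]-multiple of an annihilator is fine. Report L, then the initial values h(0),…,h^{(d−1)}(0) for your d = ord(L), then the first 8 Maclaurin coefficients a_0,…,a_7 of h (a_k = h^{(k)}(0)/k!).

L = 36·Dx + Dx^3  (order 3).
h: a_k = 0, -12, 0, 72, 0, -648/5, 0, 3888/35, …
ICs: h(0) = 0, h′(0) = -12, h′′(0) = 0.

f: a_k = 0, -3, 0, 9/2, 0, -81/40, 0, 243/560, …
g: a_k = 4, 0, -18, 0, 27/2, 0, -81/20, 0, …
f·g: L₀ = L_f ⊗_s L_g, ord ≤ 2·2.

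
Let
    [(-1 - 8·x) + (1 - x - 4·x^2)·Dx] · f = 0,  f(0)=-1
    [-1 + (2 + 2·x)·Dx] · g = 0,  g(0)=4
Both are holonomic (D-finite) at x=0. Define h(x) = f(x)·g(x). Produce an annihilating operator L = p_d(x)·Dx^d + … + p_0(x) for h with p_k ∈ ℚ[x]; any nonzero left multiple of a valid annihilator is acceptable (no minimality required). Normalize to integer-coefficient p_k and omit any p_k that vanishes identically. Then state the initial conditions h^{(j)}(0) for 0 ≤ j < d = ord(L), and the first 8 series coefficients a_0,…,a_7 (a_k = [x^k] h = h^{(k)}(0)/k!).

L = (3 + 17·x + 12·x^2) + (-2 + 10·x^2 + 8·x^3)·Dx  (order 1).
h: a_k = -4, -6, -43/2, -183/4, -4211/32, -20141/64, -215295/256, -1075135/512, …
ICs: h(0) = -4.

f: a_k = -1, -1, -5, -9, -29, -65, -181, -441, …
g: a_k = 4, 2, -1/2, 1/4, -5/32, 7/64, -21/256, 33/512, …
h₀=f·g: eliminate ⇒ L₀, order ≤ 1·1.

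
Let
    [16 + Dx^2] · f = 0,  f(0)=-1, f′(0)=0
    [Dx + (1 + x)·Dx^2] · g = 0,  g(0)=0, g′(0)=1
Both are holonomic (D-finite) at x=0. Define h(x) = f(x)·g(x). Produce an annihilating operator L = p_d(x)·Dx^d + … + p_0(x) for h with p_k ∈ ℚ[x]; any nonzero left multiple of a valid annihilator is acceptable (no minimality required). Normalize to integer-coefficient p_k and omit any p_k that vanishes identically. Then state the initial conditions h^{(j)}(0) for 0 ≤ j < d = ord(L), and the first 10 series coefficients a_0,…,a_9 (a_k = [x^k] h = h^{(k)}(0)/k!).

L = (15072 + 62976·x + 97024·x^2 + 65536·x^3 + 16384·x^4) + (1984 + 6080·x + 6144·x^2 + 2048·x^3)·Dx + (1950 + 8000·x + 12192·x^2 + 8192·x^3 + 2048·x^4)·Dx^2 + (124 + 380·x + 384·x^2 + 128·x^3)·Dx^3 + (63 + 254·x + 383·x^2 + 256·x^3 + 64·x^4)·Dx^4  (order 4).
h: a_k = 0, -1, 1/2, 23/3, -15/4, -41/5, 7/2, 377/105, -499/360, -157/189, …
ICs: h(0) = 0, h′(0) = -1, h′′(0) = 1, h′′′(0) = 46.

f: a_k = -1, 0, 8, 0, -32/3, 0, 256/45, 0, -512/315, 0, …
g: a_k = 0, 1, -1/2, 1/3, -1/4, 1/5, -1/6, 1/7, -1/8, 1/9, …
L₀ := L_f ⊗_s L_g (sym. prod.), ord ≤ 4.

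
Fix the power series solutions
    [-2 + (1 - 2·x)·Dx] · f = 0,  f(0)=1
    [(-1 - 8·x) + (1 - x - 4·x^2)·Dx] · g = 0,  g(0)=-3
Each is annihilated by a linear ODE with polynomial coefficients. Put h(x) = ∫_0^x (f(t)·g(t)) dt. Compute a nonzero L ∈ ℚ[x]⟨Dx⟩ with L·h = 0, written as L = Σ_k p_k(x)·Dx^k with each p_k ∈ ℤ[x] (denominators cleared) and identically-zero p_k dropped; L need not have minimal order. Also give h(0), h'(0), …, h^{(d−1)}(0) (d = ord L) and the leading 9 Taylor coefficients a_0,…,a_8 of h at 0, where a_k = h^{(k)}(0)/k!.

f: a_k = 1, 2, 4, 8, 16, 32, 64, 128, 256, …
g: a_k = -3, -3, -15, -27, -87, -195, -543, -1323, -3495, …
f·g: L₀ = L_f ⊗_s L_g, ord ≤ 1·1.
h=∫₀ˣh₀: take L = L₀·Dx.
L = (-3 - 4·x + 24·x^2)·Dx + (1 - 3·x - 2·x^2 + 8·x^3)·Dx^2  (order 2).
h: a_k = 0, -3, -9/2, -11, -93/4, -273/5, -247/2, -2025/7, -5373/8, …
ICs: h(0) = 0, h′(0) = -3.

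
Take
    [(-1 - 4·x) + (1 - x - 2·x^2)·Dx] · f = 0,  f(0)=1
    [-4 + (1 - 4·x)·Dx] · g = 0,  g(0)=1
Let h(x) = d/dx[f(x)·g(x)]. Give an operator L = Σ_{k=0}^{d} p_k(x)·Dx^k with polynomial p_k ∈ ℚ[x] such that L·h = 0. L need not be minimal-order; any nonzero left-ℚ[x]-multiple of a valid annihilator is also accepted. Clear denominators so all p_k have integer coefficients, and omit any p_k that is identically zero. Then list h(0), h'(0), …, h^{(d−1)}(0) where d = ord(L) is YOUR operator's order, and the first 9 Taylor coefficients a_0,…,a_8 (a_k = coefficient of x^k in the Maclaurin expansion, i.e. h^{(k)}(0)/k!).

f: a_k = 1, 1, 3, 5, 11, 21, 43, 85, 171, …
g: a_k = 1, 4, 16, 64, 256, 1024, 4096, 16384, 65536, …
f·g: L₀ = L_f ⊗_s L_g, ord ≤ 1·1.
Derive L from L₀ (diff closure).
L = (46 - 108·x - 216·x^2 + 256·x^3 + 768·x^4) + (-5 + 29·x - 6·x^2 - 152·x^3 + 80·x^4 + 192·x^5)·Dx  (order 1).
h: a_k = 5, 46, 291, 1596, 8085, 39066, 182903, 837496, 3771801, …
ICs: h(0) = 5.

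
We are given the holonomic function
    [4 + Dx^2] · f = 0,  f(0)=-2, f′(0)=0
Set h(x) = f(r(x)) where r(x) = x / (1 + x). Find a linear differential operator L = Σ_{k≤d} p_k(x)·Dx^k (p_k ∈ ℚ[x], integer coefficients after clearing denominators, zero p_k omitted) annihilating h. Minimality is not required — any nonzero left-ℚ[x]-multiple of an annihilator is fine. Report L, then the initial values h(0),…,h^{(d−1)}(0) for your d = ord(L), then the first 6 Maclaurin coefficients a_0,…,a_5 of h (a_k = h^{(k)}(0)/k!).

L = 4 + (2 + 6·x + 6·x^2 + 2·x^3)·Dx + (1 + 4·x + 6·x^2 + 4·x^3 + x^4)·Dx^2  (order 2).
h: a_k = -2, 0, 4, -8, 32/3, -32/3, …
ICs: h(0) = -2, h′(0) = 0.

f: a_k = -2, 0, 4, 0, -4/3, 0, …
Substitute x→r, Dx→(1/r')Dx; clear ⇒ L₀.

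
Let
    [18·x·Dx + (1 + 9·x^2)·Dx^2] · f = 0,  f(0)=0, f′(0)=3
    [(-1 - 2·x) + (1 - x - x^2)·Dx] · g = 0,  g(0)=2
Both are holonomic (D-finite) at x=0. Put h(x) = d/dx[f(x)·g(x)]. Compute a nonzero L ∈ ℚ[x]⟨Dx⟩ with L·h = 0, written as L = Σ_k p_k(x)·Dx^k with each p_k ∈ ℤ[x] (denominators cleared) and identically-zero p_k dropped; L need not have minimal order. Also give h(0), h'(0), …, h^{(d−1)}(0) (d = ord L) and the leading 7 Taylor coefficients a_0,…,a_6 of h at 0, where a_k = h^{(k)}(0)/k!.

L = (-30 + 1134·x^2 + 1944·x^3 + 2916·x^4) + (12 + 42·x - 108·x^2 + 198·x^3 + 1944·x^4 + 1944·x^5)·Dx + (-1 - 8·x - 26·x^2 - 36·x^3 - 126·x^4 + 324·x^5 + 243·x^6)·Dx^2  (order 2).
h: a_k = 6, 12, -18, 0, 456, 2736/5, -15486/5, …
ICs: h(0) = 6, h′(0) = 12.

f: a_k = 0, 3, 0, -9, 0, 243/5, 0, …
g: a_k = 2, 2, 4, 6, 10, 16, 26, …
f·g: L₀ = L_f ⊗_s L_g, ord ≤ 2·1.
h₀' ⇒ L via d/dx closure of L₀.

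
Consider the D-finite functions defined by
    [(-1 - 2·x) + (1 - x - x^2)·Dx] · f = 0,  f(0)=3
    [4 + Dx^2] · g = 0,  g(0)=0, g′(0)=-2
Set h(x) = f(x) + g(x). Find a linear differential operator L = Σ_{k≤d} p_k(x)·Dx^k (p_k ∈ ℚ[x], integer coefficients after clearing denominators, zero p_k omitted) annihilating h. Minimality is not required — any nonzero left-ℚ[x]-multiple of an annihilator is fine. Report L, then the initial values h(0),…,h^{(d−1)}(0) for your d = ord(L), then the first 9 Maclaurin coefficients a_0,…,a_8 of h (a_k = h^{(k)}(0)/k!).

L = (44 + 96·x + 32·x^2 + 48·x^3 + 40·x^4 + 16·x^5) + (-16 + 20·x + 8·x^2 - 16·x^3 + 12·x^4 + 24·x^5 + 8·x^6)·Dx + (11 + 24·x + 8·x^2 + 12·x^3 + 10·x^4 + 4·x^5)·Dx^2 + (-4 + 5·x + 2·x^2 - 4·x^3 + 3·x^4 + 6·x^5 + 2·x^6)·Dx^3  (order 3).
h: a_k = 3, 1, 6, 31/3, 15, 356/15, 39, 19853/315, 102, …
ICs: h(0) = 3, h′(0) = 1, h′′(0) = 12.

f: a_k = 3, 3, 6, 9, 15, 24, 39, 63, 102, …
g: a_k = 0, -2, 0, 4/3, 0, -4/15, 0, 8/315, 0, …
L₀ := lclm(L_f,L_g); ord L₀ ≤ 1+2.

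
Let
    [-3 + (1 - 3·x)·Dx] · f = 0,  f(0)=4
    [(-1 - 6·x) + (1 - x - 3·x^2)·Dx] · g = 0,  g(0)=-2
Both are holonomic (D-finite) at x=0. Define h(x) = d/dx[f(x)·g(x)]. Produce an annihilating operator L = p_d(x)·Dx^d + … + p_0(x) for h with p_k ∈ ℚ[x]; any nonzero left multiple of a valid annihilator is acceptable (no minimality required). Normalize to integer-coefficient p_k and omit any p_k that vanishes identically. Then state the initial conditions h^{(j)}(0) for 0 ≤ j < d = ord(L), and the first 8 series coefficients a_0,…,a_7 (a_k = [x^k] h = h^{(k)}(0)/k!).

L = (32 - 54·x - 216·x^2 + 972·x^4) + (-4 + 16·x + 27·x^2 - 144·x^3 + 243·x^5)·Dx  (order 1).
h: a_k = -32, -256, -1320, -5888, -23680, -89904, -326816, -1153024, …
ICs: h(0) = -32.

f: a_k = 4, 12, 36, 108, 324, 972, 2916, 8748, …
g: a_k = -2, -2, -8, -14, -38, -80, -194, -434, …
L₀ := L_f ⊗_s L_g (sym. prod.), ord ≤ 1.
h₀' ⇒ L via d/dx closure of L₀.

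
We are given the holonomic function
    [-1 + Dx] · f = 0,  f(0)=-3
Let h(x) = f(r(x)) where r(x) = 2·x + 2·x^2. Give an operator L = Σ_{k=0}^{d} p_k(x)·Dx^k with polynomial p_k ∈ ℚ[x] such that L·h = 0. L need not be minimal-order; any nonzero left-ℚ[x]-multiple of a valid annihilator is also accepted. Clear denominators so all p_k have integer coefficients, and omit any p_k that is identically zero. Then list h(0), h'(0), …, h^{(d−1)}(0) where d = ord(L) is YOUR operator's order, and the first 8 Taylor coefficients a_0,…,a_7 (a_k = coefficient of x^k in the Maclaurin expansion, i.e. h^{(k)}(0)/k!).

L = (-2 - 4·x) + Dx  (order 1).
h: a_k = -3, -6, -12, -16, -20, -104/5, -304/15, -1856/105, …
ICs: h(0) = -3.

f: a_k = -3, -3, -3/2, -1/2, -1/8, -1/40, -1/240, -1/1680, …
h₀=f(r): pull back L_f along r ⇒ L₀.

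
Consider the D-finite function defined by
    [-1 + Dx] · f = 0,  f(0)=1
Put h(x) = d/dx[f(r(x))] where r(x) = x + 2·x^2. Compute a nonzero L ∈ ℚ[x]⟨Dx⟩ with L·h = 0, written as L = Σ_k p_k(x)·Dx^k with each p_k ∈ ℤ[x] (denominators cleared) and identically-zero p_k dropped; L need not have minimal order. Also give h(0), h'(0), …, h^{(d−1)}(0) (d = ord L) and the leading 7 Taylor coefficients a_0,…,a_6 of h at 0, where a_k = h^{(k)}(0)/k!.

f: a_k = 1, 1, 1/2, 1/6, 1/24, 1/120, 1/720, …
f∘r: x↦r, Dx↦Dx/r' in L_f ⇒ L₀.
Derive L from L₀ (diff closure).
L = (5 + 8·x + 16·x^2) + (-1 - 4·x)·Dx  (order 1).
h: a_k = 1, 5, 13/2, 73/6, 281/24, 1741/120, 1697/144, …
ICs: h(0) = 1.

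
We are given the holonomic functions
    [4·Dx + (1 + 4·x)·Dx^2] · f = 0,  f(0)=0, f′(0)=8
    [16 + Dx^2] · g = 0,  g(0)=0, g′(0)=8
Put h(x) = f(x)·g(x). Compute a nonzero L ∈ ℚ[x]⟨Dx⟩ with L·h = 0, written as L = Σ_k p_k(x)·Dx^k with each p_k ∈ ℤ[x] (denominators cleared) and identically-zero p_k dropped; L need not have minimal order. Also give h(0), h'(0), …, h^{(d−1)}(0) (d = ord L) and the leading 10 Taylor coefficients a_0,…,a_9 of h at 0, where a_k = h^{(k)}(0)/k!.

f: a_k = 0, 8, -16, 128/3, -128, 2048/5, -4096/3, 32768/7, -16384, 524288/9, …
g: a_k = 0, 8, 0, -64/3, 0, 256/15, 0, -2048/315, 0, 4096/2835, …
L₀ := L_f ⊗_s L_g (sym. prod.), ord ≤ 4.
L = (-768 + 6144·x + 77824·x^2 + 262144·x^3 + 262144·x^4) + (256 + 5120·x + 24576·x^2 + 32768·x^3)·Dx + (1280·x + 10752·x^2 + 32768·x^3 + 32768·x^4)·Dx^2 + (16 + 320·x + 1536·x^2 + 2048·x^3)·Dx^3 + (3 + 56·x + 368·x^2 + 1024·x^3 + 1024·x^4)·Dx^4  (order 4).
h: a_k = 0, 0, 64, -128, 512/3, -2048/3, 22528/9, -126976/15, 1851392/63, -6553600/63, …
ICs: h(0) = 0, h′(0) = 0, h′′(0) = 128, h′′′(0) = -768.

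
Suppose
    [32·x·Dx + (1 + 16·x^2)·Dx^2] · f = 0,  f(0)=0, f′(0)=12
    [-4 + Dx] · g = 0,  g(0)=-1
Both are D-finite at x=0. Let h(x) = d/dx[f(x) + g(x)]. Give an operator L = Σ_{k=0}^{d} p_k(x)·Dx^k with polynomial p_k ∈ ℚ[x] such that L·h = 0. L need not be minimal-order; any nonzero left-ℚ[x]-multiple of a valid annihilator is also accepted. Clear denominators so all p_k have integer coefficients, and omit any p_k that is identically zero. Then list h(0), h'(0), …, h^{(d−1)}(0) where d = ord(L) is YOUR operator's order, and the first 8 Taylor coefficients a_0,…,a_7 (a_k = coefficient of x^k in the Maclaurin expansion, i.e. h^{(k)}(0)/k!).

L = (32 - 256·x - 512·x^2) + (-12 + 48·x + 64·x^2 - 256·x^3)·Dx + (1 + 4·x + 16·x^2 + 64·x^3)·Dx^2  (order 2).
h: a_k = 8, -16, -224, -128/3, 9088/3, -512/15, -2212864/45, -4096/315, …
ICs: h(0) = 8, h′(0) = -16.

f: a_k = 0, 12, 0, -64, 0, 3072/5, 0, -49152/7, …
g: a_k = -1, -4, -8, -32/3, -32/3, -128/15, -256/45, -1024/315, …
L₀ := lclm(L_f,L_g); ord L₀ ≤ 2+1.
h₀' ⇒ L via d/dx closure of L₀.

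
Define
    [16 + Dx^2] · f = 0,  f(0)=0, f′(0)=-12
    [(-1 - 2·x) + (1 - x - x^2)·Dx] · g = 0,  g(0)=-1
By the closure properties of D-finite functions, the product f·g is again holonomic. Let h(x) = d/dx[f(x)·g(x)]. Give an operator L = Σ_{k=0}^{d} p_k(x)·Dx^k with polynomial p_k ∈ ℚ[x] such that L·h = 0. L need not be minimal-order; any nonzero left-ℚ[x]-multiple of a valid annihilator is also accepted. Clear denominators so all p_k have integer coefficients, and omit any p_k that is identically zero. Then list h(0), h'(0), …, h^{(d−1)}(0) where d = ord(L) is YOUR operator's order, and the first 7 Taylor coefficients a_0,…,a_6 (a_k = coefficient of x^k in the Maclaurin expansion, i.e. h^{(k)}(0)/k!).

L = (54 - 256·x - 128·x^2 + 256·x^3 + 128·x^4) + (-13 - 10·x + 48·x^2 + 32·x^3)·Dx + (7 - 15·x - 7·x^2 + 16·x^3 + 8·x^4)·Dx^2  (order 2).
h: a_k = 12, 24, -24, 16, 108, 768/5, 3932/15, …
ICs: h(0) = 12, h′(0) = 24.

f: a_k = 0, -12, 0, 32, 0, -128/5, 0, …
g: a_k = -1, -1, -2, -3, -5, -8, -13, …
L₀ := L_f ⊗_s L_g (sym. prod.), ord ≤ 2.
h=h₀': d/dx-closure on L₀ ⇒ L.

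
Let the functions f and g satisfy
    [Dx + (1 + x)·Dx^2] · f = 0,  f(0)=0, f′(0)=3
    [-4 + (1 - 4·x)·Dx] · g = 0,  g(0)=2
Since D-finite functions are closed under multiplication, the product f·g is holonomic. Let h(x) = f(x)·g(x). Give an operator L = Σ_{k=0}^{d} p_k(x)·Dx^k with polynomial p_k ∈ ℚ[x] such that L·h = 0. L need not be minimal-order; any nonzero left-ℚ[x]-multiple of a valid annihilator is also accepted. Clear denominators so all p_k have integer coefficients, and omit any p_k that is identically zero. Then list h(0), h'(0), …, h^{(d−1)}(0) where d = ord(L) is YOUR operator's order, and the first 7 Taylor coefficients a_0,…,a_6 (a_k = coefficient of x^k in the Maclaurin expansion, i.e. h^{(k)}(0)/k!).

f: a_k = 0, 3, -3/2, 1, -3/4, 3/5, -1/2, …
g: a_k = 2, 8, 32, 128, 512, 2048, 8192, …
L₀ := L_f ⊗_s L_g (sym. prod.), ord ≤ 2.
L = 4 + (7 + 12·x)·Dx + (-1 + 3·x + 4·x^2)·Dx^2  (order 2).
h: a_k = 0, 6, 21, 86, 685/2, 6856/5, 27419/5, …
ICs: h(0) = 0, h′(0) = 6.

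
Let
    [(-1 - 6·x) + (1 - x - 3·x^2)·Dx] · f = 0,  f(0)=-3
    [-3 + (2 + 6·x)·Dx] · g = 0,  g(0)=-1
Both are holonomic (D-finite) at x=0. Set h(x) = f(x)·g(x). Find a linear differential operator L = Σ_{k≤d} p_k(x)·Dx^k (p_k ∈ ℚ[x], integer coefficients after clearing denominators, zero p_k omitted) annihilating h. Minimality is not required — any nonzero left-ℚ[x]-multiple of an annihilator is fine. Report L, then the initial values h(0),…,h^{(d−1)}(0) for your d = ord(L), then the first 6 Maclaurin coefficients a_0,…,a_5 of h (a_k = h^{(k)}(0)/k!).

L = (5 + 15·x + 27·x^2) + (-2 - 4·x + 12·x^2 + 18·x^3)·Dx  (order 1).
h: a_k = 3, 15/2, 105/8, 651/16, 9033/128, 54417/256, …
ICs: h(0) = 3.

f: a_k = -3, -3, -12, -21, -57, -120, …
g: a_k = -1, -3/2, 9/8, -27/16, 405/128, -1701/256, …
Product ⇒ symmetric product L₀, ord ≤ 1.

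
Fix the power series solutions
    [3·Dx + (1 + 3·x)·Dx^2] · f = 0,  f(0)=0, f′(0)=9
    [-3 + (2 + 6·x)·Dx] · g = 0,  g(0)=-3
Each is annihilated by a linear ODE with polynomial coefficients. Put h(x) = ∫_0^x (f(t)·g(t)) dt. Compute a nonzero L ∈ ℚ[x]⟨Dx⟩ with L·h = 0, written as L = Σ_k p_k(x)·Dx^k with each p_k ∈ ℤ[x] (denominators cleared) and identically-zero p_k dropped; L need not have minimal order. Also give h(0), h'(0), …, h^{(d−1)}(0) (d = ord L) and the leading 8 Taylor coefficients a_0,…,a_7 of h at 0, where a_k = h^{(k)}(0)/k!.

L = 9·Dx + (4 + 24·x + 36·x^2)·Dx^3  (order 3).
h: a_k = 0, 0, -27/2, 0, 81/32, -243/40, 17253/1280, -67797/2240, …
ICs: h(0) = 0, h′(0) = 0, h′′(0) = -27.

f: a_k = 0, 9, -27/2, 27, -243/4, 729/5, -729/2, 6561/7, …
g: a_k = -3, -9/2, 27/8, -81/16, 1215/128, -5103/256, 45927/1024, -216513/2048, …
Product ⇒ symmetric product L₀, ord ≤ 2.
∫: right-multiply L₀ by Dx.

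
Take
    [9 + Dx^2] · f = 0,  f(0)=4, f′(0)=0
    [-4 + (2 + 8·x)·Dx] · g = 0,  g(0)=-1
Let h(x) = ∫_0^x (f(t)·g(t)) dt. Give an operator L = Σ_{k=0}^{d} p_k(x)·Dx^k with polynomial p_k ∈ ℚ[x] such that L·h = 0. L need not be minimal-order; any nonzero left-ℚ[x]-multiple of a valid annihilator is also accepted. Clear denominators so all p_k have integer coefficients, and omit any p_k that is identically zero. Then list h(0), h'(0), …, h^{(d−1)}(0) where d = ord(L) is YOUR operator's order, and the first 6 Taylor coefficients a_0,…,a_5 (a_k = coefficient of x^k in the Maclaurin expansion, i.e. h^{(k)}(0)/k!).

L = (21 + 72·x + 144·x^2)·Dx + (-4 - 16·x)·Dx^2 + (1 + 8·x + 16·x^2)·Dx^3  (order 3).
h: a_k = 0, -4, -4, 26/3, 5, -19/10, …
ICs: h(0) = 0, h′(0) = -4, h′′(0) = -8.

f: a_k = 4, 0, -18, 0, 27/2, 0, …
g: a_k = -1, -2, 2, -4, 10, -28, …
f·g: L₀ = L_f ⊗_s L_g, ord ≤ 2·1.
h=∫h₀ ⇒ L = L₀·Dx.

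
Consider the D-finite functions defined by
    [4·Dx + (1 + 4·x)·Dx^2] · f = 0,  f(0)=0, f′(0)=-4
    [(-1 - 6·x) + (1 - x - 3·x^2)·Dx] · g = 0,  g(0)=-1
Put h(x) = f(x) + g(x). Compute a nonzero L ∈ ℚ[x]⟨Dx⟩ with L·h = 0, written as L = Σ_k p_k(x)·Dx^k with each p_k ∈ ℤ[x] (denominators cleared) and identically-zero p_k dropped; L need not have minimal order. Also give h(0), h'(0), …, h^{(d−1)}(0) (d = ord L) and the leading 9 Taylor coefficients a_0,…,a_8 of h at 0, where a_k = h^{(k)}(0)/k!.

L = (-212 - 1072·x - 3144·x^2 - 2160·x^3 - 2592·x^4)·Dx + (-5 - 248·x - 1922·x^2 - 4308·x^3 - 4464·x^4 - 4320·x^5)·Dx^2 + (6 + 53·x + 108·x^2 - 110·x^3 - 519·x^4 - 1044·x^5 - 864·x^6)·Dx^3  (order 3).
h: a_k = -1, -5, 4, -85/3, 45, -1224/5, 1757/3, -17903/7, 7684, …
ICs: h(0) = -1, h′(0) = -5, h′′(0) = 8.

f: a_k = 0, -4, 8, -64/3, 64, -1024/5, 2048/3, -16384/7, 8192, …
g: a_k = -1, -1, -4, -7, -19, -40, -97, -217, -508, …
Sum ⇒ L₀ = lclm(L_f,L_g) in ℚ(x)⟨Dx⟩.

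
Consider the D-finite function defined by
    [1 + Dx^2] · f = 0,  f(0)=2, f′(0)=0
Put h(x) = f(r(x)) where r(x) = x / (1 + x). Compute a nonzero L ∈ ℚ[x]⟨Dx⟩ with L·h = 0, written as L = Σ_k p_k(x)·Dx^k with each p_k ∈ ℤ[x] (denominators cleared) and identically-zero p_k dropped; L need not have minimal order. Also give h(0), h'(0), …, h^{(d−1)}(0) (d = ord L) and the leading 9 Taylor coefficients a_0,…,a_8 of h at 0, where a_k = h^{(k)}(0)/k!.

L = 1 + (2 + 6·x + 6·x^2 + 2·x^3)·Dx + (1 + 4·x + 6·x^2 + 4·x^3 + x^4)·Dx^2  (order 2).
h: a_k = 2, 0, -1, 2, -35/12, 11/3, -1501/360, 87/20, -16699/4032, …
ICs: h(0) = 2, h′(0) = 0.

f: a_k = 2, 0, -1, 0, 1/12, 0, -1/360, 0, 1/20160, …
Substitute x→r, Dx→(1/r')Dx; clear ⇒ L₀.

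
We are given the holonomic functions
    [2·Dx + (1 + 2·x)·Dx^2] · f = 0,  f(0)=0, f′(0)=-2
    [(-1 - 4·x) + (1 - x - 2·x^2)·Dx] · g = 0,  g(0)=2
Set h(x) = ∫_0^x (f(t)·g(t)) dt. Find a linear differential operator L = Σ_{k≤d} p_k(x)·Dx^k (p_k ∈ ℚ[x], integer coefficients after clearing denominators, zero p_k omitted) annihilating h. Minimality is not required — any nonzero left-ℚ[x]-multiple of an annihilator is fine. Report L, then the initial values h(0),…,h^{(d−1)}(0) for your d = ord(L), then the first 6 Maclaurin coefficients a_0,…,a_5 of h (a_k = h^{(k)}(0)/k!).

L = (6 + 16·x)·Dx + (14·x + 20·x^2)·Dx^2 + (-1 - x + 4·x^2 + 4·x^3)·Dx^3  (order 3).
h: a_k = 0, 0, -2, 0, -10/3, -16/15, …
ICs: h(0) = 0, h′(0) = 0, h′′(0) = -4.

f: a_k = 0, -2, 2, -8/3, 4, -32/5, …
g: a_k = 2, 2, 6, 10, 22, 42, …
f·g: L₀ = L_f ⊗_s L_g, ord ≤ 2·1.
h=∫h₀ ⇒ L = L₀·Dx.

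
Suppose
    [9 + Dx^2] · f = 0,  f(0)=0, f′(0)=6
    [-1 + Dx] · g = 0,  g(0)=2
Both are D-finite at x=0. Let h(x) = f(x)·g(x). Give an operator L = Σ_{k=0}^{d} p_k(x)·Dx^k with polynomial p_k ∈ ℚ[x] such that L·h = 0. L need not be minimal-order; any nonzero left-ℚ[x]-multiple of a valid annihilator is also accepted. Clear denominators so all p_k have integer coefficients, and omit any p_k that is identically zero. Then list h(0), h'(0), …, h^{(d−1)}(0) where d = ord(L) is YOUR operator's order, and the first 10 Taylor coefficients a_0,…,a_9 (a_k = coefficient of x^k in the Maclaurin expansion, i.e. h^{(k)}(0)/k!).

f: a_k = 0, 6, 0, -9, 0, 81/20, 0, -243/280, 0, 243/2240, …
g: a_k = 2, 2, 1, 1/3, 1/12, 1/60, 1/360, 1/2520, 1/20160, 1/181440, …
Product ⇒ symmetric product L₀, ord ≤ 2.
L = 10 - 2·Dx + Dx^2  (order 2).
h: a_k = 0, 12, 12, -12, -16, -2/5, 26/5, 166/105, -8/15, -71/210, …
ICs: h(0) = 0, h′(0) = 12.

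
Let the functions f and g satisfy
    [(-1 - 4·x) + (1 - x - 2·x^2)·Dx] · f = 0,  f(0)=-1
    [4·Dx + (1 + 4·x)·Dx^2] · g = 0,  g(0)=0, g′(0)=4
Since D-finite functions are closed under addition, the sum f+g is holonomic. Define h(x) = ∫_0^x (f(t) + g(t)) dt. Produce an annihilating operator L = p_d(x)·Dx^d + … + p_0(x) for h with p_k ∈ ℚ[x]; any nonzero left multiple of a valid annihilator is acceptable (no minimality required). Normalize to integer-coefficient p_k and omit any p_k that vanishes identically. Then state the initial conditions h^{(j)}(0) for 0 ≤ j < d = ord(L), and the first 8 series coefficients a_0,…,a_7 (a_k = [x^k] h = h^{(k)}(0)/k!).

L = (156 + 624·x + 1440·x^2 + 768·x^3 + 768·x^4)·Dx^2 + (-1 + 160·x + 1064·x^2 + 1952·x^3 + 1600·x^4 + 1280·x^5)·Dx^3 + (-5 - 39·x - 66·x^2 + 80·x^3 + 240·x^4 + 384·x^5 + 256·x^6)·Dx^4  (order 4).
h: a_k = 0, -1, 3/2, -11/3, 49/12, -15, 919/30, -311/3, …
ICs: h(0) = 0, h′(0) = -1, h′′(0) = 3, h′′′(0) = -22.

f: a_k = -1, -1, -3, -5, -11, -21, -43, -85, …
g: a_k = 0, 4, -8, 64/3, -64, 1024/5, -2048/3, 16384/7, …
f+g: L₀ = lclm(L_f,L_g), ord ≤ 1+2.
Integrate: L := L₀·Dx.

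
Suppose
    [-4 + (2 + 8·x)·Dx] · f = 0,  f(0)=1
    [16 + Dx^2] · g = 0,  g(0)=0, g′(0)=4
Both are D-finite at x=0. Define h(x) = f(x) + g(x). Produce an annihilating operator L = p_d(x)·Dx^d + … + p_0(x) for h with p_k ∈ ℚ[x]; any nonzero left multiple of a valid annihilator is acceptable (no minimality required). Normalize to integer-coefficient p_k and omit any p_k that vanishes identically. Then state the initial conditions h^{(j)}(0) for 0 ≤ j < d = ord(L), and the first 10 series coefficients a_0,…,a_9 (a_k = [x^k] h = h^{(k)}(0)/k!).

L = (-224 - 1024·x - 2048·x^2) + (48 + 704·x + 3072·x^2 + 4096·x^3)·Dx + (-14 - 64·x - 128·x^2)·Dx^2 + (3 + 44·x + 192·x^2 + 256·x^3)·Dx^3  (order 3).
h: a_k = 1, 6, -2, -20/3, -10, 548/15, -84, 82136/315, -858, 8110148/2835, …
ICs: h(0) = 1, h′(0) = 6, h′′(0) = -4.

f: a_k = 1, 2, -2, 4, -10, 28, -84, 264, -858, 2860, …
g: a_k = 0, 4, 0, -32/3, 0, 128/15, 0, -1024/315, 0, 2048/2835, …
Weyl lclm of L_f,L_g ⇒ L₀ (ord ≤ 3).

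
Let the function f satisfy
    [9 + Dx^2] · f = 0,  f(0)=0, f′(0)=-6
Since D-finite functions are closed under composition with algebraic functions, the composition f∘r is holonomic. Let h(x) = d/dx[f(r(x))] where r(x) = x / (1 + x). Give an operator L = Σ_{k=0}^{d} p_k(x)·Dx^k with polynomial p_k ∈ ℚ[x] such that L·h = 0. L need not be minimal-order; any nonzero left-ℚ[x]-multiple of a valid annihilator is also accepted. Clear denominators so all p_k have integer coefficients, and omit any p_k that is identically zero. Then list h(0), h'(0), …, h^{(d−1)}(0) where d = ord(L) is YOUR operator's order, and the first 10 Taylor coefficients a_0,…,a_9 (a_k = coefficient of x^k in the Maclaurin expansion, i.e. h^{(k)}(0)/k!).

f: a_k = 0, -6, 0, 9, 0, -81/20, 0, 243/280, 0, -243/2240, …
Substitute x→r, Dx→(1/r')Dx; clear ⇒ L₀.
Differentiate: ansatz ord ≤ ord L₀ ⇒ L.
L = (15 + 12·x + 6·x^2) + (6 + 18·x + 18·x^2 + 6·x^3)·Dx + (1 + 4·x + 6·x^2 + 4·x^3 + x^4)·Dx^2  (order 2).
h: a_k = -6, 12, 9, -84, 879/4, -765/2, 19353/40, -1893/5, -268299/2240, 269643/224, …
ICs: h(0) = -6, h′(0) = 12.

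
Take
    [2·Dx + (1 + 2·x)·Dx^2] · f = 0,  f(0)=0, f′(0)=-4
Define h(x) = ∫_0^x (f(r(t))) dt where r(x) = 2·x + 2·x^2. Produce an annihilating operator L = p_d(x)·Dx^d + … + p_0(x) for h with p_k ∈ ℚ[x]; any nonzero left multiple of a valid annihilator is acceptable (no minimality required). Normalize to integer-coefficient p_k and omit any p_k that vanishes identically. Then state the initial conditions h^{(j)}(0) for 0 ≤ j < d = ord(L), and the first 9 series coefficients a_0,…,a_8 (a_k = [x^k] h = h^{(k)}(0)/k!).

f: a_k = 0, -4, 4, -16/3, 8, -64/5, 64/3, -256/7, 64, …
Change of var in L_f (x↦r) gives L₀.
∫: right-multiply L₀ by Dx.
L = 2·Dx^2 + (1 + 2·x)·Dx^3  (order 3).
h: a_k = 0, 0, -4, 8/3, -8/3, 16/5, -64/15, 128/21, -64/7, …
ICs: h(0) = 0, h′(0) = 0, h′′(0) = -8.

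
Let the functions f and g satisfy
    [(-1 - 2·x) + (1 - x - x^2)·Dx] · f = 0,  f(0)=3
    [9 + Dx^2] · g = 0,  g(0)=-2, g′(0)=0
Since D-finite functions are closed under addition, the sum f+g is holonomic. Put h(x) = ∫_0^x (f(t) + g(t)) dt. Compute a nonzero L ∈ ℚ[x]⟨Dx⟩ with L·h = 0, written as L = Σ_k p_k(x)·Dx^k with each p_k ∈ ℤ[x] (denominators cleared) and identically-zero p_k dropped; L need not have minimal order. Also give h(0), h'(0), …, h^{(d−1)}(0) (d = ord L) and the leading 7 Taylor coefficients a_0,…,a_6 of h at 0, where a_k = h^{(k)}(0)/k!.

L = (243 + 432·x - 81·x^2 + 216·x^3 + 405·x^4 + 162·x^5)·Dx + (-117 + 225·x + 36·x^2 - 297·x^3 + 54·x^4 + 243·x^5 + 81·x^6)·Dx^2 + (27 + 48·x - 9·x^2 + 24·x^3 + 45·x^4 + 18·x^5)·Dx^3 + (-13 + 25·x + 4·x^2 - 33·x^3 + 6·x^4 + 27·x^5 + 9·x^6)·Dx^4  (order 4).
h: a_k = 0, 1, 3/2, 5, 9/4, 33/20, 4, …
ICs: h(0) = 0, h′(0) = 1, h′′(0) = 3, h′′′(0) = 30.

f: a_k = 3, 3, 6, 9, 15, 24, 39, …
g: a_k = -2, 0, 9, 0, -27/4, 0, 81/40, …
h₀=f+g: left-lcm gives L₀, ord ≤ 3.
Integrate: L := L₀·Dx.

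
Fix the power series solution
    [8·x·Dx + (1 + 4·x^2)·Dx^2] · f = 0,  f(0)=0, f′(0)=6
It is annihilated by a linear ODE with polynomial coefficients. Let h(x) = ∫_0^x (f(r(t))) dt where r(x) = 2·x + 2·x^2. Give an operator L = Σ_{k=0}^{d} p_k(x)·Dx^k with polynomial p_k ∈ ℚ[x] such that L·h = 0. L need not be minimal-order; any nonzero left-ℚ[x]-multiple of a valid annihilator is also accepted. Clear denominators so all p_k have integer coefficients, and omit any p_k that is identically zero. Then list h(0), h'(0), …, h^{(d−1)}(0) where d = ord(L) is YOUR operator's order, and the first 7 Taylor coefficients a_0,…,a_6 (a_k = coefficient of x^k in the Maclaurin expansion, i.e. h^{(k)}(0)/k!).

L = (-2 + 32·x + 128·x^2 + 192·x^3 + 96·x^4)·Dx^2 + (1 + 2·x + 16·x^2 + 64·x^3 + 80·x^4 + 32·x^5)·Dx^3  (order 3).
h: a_k = 0, 0, 6, 4, -16, -192/5, 352/5, …
ICs: h(0) = 0, h′(0) = 0, h′′(0) = 12.

f: a_k = 0, 6, 0, -8, 0, 96/5, 0, …
Change of var in L_f (x↦r) gives L₀.
∫: right-multiply L₀ by Dx.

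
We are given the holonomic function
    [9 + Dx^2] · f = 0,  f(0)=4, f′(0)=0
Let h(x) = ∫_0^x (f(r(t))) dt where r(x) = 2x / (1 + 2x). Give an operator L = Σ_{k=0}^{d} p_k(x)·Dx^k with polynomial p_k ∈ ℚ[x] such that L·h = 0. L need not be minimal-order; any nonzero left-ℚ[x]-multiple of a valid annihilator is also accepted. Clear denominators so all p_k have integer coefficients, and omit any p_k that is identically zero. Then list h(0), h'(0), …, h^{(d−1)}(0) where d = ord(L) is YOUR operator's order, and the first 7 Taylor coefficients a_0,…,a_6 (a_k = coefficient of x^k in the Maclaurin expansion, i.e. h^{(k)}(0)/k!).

f: a_k = 4, 0, -18, 0, 27/2, 0, -81/20, …
Change of var in L_f (x↦r) gives L₀.
∫: right-multiply L₀ by Dx.
L = 36·Dx + (4 + 24·x + 48·x^2 + 32·x^3)·Dx^2 + (1 + 8·x + 24·x^2 + 32·x^3 + 16·x^4)·Dx^3  (order 3).
h: a_k = 0, 4, 0, -24, 72, -648/5, 96, …
ICs: h(0) = 0, h′(0) = 4, h′′(0) = 0.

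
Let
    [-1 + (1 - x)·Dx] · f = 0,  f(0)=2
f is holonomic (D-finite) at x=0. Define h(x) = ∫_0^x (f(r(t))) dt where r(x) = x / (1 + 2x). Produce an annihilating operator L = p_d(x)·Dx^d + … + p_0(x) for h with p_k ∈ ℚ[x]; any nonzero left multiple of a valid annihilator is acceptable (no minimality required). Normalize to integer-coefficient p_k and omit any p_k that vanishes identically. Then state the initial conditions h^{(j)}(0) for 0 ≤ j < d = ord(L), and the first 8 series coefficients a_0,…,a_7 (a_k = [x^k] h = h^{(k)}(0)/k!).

L = -Dx + (1 + 3·x + 2·x^2)·Dx^2  (order 2).
h: a_k = 0, 2, 1, -2/3, 1/2, -2/5, 1/3, -2/7, …
ICs: h(0) = 0, h′(0) = 2.

f: a_k = 2, 2, 2, 2, 2, 2, 2, 2, …
f∘r: x↦r, Dx↦Dx/r' in L_f ⇒ L₀.
Integrate: L := L₀·Dx.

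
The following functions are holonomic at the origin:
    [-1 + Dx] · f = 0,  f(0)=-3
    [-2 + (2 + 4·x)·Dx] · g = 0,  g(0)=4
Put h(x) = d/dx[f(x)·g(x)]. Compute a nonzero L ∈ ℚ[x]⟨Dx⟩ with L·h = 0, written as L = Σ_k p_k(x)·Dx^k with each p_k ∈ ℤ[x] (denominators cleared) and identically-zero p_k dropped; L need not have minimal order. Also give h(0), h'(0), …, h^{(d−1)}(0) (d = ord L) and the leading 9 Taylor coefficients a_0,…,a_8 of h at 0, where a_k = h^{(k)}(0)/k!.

L = (1 + 4·x + 2·x^2) + (-1 - 3·x - 2·x^2)·Dx  (order 1).
h: a_k = -24, -24, -24, 8, -28, 244/5, -1388/15, 18364/105, -34913/105, …
ICs: h(0) = -24.

f: a_k = -3, -3, -3/2, -1/2, -1/8, -1/40, -1/240, -1/1680, -1/13440, …
g: a_k = 4, 4, -2, 2, -5/2, 7/2, -21/4, 33/4, -429/32, …
Sym-product of L_f,L_g gives L₀ (≤ ord 1).
Differentiate: ansatz ord ≤ ord L₀ ⇒ L.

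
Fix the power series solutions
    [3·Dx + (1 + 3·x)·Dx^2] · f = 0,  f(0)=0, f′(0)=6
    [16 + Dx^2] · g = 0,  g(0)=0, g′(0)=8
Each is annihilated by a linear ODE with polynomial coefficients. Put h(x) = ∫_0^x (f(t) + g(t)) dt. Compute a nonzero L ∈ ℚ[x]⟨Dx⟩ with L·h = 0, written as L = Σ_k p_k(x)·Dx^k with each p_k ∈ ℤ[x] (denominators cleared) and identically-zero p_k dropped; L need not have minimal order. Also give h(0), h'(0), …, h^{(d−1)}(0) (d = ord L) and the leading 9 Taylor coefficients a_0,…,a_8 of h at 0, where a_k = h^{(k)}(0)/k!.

f: a_k = 0, 6, -9, 18, -81/2, 486/5, -243, 4374/7, -6561/4, …
g: a_k = 0, 8, 0, -64/3, 0, 256/15, 0, -2048/315, 0, …
h₀=f+g: left-lcm gives L₀, ord ≤ 4.
∫: right-multiply L₀ by Dx.
L = (1680 + 2304·x + 3456·x^2)·Dx^2 + (272 + 1584·x + 3456·x^2 + 3456·x^3)·Dx^3 + (105 + 144·x + 216·x^2)·Dx^4 + (17 + 99·x + 216·x^2 + 216·x^3)·Dx^5  (order 5).
h: a_k = 0, 0, 7, -3, -5/6, -81/10, 857/45, -243/7, 13913/180, …
ICs: h(0) = 0, h′(0) = 0, h′′(0) = 14, h′′′(0) = -18, h′′′′(0) = -20.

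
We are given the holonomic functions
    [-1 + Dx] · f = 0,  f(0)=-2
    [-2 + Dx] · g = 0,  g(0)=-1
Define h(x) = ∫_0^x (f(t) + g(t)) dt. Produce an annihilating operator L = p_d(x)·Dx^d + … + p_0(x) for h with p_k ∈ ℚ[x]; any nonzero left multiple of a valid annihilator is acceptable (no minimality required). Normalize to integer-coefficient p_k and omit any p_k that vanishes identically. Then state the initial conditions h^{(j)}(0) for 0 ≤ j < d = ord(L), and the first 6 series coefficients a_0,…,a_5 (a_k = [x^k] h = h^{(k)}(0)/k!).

f: a_k = -2, -2, -1, -1/3, -1/12, -1/60, …
g: a_k = -1, -2, -2, -4/3, -2/3, -4/15, …
f+g: L₀ = lclm(L_f,L_g), ord ≤ 1+1.
h=∫h₀ ⇒ L = L₀·Dx.
L = 2·Dx - 3·Dx^2 + Dx^3  (order 3).
h: a_k = 0, -3, -2, -1, -5/12, -3/20, …
ICs: h(0) = 0, h′(0) = -3, h′′(0) = -4.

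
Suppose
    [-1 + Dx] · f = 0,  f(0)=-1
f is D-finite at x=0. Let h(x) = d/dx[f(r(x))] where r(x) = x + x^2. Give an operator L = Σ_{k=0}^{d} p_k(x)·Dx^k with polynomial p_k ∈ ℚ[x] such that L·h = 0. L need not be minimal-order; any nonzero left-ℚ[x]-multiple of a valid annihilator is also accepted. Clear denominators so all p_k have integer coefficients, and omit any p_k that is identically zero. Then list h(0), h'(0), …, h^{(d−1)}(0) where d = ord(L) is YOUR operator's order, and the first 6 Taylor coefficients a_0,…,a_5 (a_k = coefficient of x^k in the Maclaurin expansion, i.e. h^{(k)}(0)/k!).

L = (3 + 4·x + 4·x^2) + (-1 - 2·x)·Dx  (order 1).
h: a_k = -1, -3, -7/2, -25/6, -27/8, -331/120, …
ICs: h(0) = -1.

f: a_k = -1, -1, -1/2, -1/6, -1/24, -1/120, …
Change of var in L_f (x↦r) gives L₀.
h=h₀': d/dx-closure on L₀ ⇒ L.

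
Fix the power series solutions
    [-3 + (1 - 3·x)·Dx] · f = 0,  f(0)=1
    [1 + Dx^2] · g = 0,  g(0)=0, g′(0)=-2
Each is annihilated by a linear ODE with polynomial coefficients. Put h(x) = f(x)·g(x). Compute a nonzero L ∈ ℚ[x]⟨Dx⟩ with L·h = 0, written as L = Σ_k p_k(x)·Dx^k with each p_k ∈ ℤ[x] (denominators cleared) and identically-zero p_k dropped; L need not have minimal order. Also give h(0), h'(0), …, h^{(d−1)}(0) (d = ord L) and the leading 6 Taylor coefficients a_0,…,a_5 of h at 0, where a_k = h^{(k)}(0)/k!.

L = (-1 + 3·x) + 6·Dx + (-1 + 3·x)·Dx^2  (order 2).
h: a_k = 0, -2, -6, -53/3, -53, -9541/60, …
ICs: h(0) = 0, h′(0) = -2.

f: a_k = 1, 3, 9, 27, 81, 243, …
g: a_k = 0, -2, 0, 1/3, 0, -1/60, …
Sym-product of L_f,L_g gives L₀ (≤ ord 2).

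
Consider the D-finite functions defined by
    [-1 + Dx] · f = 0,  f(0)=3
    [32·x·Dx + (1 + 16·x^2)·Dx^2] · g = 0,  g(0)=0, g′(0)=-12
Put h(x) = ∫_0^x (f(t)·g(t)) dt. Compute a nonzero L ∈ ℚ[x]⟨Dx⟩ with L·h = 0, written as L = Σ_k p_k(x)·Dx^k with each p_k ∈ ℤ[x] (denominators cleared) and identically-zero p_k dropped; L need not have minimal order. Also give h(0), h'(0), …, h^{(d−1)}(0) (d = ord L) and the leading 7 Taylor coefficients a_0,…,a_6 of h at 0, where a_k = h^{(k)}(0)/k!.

f: a_k = 3, 3, 3/2, 1/2, 1/8, 1/40, 1/240, …
g: a_k = 0, -12, 0, 64, 0, -3072/5, 0, …
Sym-product of L_f,L_g gives L₀ (≤ ord 2).
h=∫₀ˣh₀: take L = L₀·Dx.
L = (1 - 32·x + 16·x^2)·Dx + (-2 + 32·x - 32·x^2)·Dx^2 + (1 + 16·x^2)·Dx^3  (order 3).
h: a_k = 0, 0, -18, -12, 87/2, 186/5, -5829/20, …
ICs: h(0) = 0, h′(0) = 0, h′′(0) = -36.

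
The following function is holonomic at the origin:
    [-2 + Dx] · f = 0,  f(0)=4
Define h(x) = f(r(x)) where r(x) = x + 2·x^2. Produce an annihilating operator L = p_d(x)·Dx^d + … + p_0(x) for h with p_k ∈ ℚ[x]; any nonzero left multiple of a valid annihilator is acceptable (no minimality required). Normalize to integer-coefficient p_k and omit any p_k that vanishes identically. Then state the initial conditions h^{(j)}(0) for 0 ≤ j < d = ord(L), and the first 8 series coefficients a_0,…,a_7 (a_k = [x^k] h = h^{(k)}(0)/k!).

f: a_k = 4, 8, 8, 16/3, 8/3, 16/15, 16/45, 32/315, …
f∘r: x↦r, Dx↦Dx/r' in L_f ⇒ L₀.
L = (-2 - 8·x) + Dx  (order 1).
h: a_k = 4, 8, 24, 112/3, 200/3, 432/5, 5296/45, 41696/315, …
ICs: h(0) = 4.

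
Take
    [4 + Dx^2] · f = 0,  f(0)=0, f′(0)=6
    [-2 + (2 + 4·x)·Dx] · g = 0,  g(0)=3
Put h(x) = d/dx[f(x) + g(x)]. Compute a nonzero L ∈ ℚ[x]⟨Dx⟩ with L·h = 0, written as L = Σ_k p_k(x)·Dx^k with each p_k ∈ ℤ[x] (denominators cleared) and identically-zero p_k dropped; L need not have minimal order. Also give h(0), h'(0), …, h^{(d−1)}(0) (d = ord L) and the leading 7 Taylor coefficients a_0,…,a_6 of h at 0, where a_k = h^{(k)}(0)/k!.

f: a_k = 0, 6, 0, -4, 0, 4/5, 0, …
g: a_k = 3, 3, -3/2, 3/2, -15/8, 21/8, -63/16, …
Weyl lclm of L_f,L_g ⇒ L₀ (ord ≤ 3).
Derive L from L₀ (diff closure).
L = (-76 - 64·x - 64·x^2) + (-28 - 120·x - 192·x^2 - 128·x^3)·Dx + (-19 - 16·x - 16·x^2)·Dx^2 + (-7 - 30·x - 48·x^2 - 32·x^3)·Dx^3  (order 3).
h: a_k = 9, -3, -15/2, -15/2, 137/8, -189/8, 10267/240, …
ICs: h(0) = 9, h′(0) = -3, h′′(0) = -15.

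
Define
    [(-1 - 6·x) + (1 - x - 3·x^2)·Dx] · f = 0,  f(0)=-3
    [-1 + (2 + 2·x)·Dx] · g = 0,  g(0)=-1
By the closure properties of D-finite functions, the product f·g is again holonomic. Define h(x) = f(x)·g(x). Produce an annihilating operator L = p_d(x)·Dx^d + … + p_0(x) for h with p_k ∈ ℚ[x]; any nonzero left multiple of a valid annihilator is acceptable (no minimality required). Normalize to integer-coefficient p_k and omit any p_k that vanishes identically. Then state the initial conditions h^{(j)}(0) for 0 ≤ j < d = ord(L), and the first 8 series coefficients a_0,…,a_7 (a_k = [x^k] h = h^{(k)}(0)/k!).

L = (3 + 13·x + 9·x^2) + (-2 + 8·x^2 + 6·x^3)·Dx  (order 1).
h: a_k = 3, 9/2, 105/8, 429/16, 8457/128, 37527/256, 353013/1024, 1606773/2048, …
ICs: h(0) = 3.

f: a_k = -3, -3, -12, -21, -57, -120, -291, -651, …
g: a_k = -1, -1/2, 1/8, -1/16, 5/128, -7/256, 21/1024, -33/2048, …
f·g: L₀ = L_f ⊗_s L_g, ord ≤ 1·1.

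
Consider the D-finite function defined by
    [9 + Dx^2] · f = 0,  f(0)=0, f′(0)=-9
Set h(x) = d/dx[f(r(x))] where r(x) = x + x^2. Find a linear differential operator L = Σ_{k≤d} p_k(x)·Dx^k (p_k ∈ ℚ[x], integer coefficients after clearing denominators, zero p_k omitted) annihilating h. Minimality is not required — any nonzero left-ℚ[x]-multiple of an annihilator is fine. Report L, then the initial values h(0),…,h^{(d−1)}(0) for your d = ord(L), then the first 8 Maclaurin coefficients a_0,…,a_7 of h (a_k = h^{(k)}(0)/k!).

f: a_k = 0, -9, 0, 27/2, 0, -243/40, 0, 729/560, …
L₀ from L_f via x↦r, Dx↦r'^{-1}Dx.
Differentiate: ansatz ord ≤ ord L₀ ⇒ L.
L = (21 + 72·x + 216·x^2 + 288·x^3 + 144·x^4) + (-6 - 12·x)·Dx + (1 + 4·x + 4·x^2)·Dx^2  (order 2).
h: a_k = -9, -18, 81/2, 162, 1377/8, -405/4, -33291/80, -4131/10, …
ICs: h(0) = -9, h′(0) = -18.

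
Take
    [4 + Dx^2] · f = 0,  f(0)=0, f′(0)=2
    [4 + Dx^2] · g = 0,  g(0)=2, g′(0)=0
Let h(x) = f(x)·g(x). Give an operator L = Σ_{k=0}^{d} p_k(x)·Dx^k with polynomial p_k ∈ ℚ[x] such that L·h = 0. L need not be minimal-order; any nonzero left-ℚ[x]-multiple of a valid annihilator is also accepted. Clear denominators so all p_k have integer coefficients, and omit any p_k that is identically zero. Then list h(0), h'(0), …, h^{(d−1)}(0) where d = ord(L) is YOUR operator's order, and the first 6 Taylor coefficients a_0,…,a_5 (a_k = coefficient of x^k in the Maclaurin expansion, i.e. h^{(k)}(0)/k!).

f: a_k = 0, 2, 0, -4/3, 0, 4/15, …
g: a_k = 2, 0, -4, 0, 4/3, 0, …
f·g: L₀ = L_f ⊗_s L_g, ord ≤ 2·2.
L = 16·Dx + Dx^3  (order 3).
h: a_k = 0, 4, 0, -32/3, 0, 128/15, …
ICs: h(0) = 0, h′(0) = 4, h′′(0) = 0.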